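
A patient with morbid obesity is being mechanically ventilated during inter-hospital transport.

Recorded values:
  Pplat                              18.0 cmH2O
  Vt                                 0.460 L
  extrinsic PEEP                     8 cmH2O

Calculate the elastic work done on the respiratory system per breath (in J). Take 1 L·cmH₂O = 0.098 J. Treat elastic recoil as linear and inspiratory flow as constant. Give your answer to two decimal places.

0.23

Elastic work ≈ ½ × (Pplat − PEEP) × Vt = 0.5 × (18.0 − 8) × 0.460 L = 0.5 × 10.0 × 0.460 = 2.3 L·cmH2O.
× 0.098 J/(L·cmH2O) → 0.2254 J.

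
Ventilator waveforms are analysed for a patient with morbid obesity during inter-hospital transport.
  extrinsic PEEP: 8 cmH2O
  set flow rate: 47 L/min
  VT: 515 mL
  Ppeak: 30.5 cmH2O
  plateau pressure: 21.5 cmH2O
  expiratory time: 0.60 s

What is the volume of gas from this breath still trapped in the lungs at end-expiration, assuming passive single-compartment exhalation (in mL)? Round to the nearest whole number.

Flow: 47 L/min ÷ 60 = 0.7833 L/s.
R = (PIP − Pplat)/V̇ = (30.5 − 21.5) / 0.7833 = 9.0/0.7833 = 11.49 cmH2O·s/L.
C = Vt/(Pplat − PEEP) = 515.0 / (21.5 − 8) = 515.0/13.5 = 38.148 mL/cmH2O.
τ = R × C = 11.49 × 0.03815 L/cmH2O = 0.4383 s.
Fraction remaining = e^(−Te/τ) = e^(−0.60/0.4383) = 0.2544.
Trapped volume = 515.0 × 0.2544 = 131.02 mL.

131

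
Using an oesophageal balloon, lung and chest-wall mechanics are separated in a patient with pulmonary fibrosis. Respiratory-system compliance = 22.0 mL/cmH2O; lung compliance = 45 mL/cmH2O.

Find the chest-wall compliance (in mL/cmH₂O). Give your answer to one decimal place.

43.0

1/Ccw = 1/Crs − 1/CL.
1/Ccw = 1/22.0 − 1/45 = 0.02323.
Ccw = 43.048 mL/cmH2O.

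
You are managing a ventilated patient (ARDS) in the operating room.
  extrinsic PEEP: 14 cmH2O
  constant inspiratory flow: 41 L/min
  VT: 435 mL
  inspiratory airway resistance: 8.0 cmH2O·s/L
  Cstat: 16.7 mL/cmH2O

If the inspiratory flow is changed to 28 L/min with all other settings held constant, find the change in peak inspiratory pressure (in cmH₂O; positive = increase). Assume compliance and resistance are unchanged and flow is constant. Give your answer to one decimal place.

Flow: 41 L/min ÷ 60 = 0.6833 L/s.
New flow: 28 L/min ÷ 60 = 0.4667 L/s.
PIP = Vt/C + R·V̇ + PEEP (constant-flow equation of motion).
Only the resistive term changes: ΔPIP = R × ΔV̇ = 8.0 × (0.4667 − 0.6833) = 8.0 × -0.2166 = -1.733 cmH2O.

-1.7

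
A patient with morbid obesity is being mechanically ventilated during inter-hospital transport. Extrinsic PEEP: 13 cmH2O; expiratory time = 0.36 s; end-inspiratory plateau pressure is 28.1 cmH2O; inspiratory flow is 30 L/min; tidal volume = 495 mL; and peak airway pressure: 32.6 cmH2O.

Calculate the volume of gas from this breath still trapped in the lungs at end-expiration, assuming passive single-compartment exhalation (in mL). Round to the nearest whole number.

Flow: 30 L/min ÷ 60 = 0.5 L/s.
R = (PIP − Pplat)/V̇ = (32.6 − 28.1) / 0.5 = 4.5/0.5 = 9.0 cmH2O·s/L.
C = Vt/(Pplat − PEEP) = 495.0 / (28.1 − 13) = 495.0/15.1 = 32.781 mL/cmH2O.
τ = R × C = 9.0 × 0.03278 L/cmH2O = 0.295 s.
Fraction remaining = e^(−Te/τ) = e^(−0.36/0.295) = 0.2951.
Trapped volume = 495.0 × 0.2951 = 146.07 mL.

146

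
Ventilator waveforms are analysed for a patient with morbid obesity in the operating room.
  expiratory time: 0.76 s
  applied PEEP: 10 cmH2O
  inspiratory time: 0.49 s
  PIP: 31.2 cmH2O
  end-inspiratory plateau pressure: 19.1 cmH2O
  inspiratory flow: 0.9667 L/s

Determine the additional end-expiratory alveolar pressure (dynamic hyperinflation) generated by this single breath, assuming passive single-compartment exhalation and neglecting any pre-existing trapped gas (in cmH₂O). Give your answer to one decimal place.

2.8

Vt = flow × Ti = 0.9667 L/s × 0.49 s × 1000 mL/L = 473.68 mL.
R = (PIP − Pplat)/V̇ = (31.2 − 19.1) / 0.9667 = 12.1/0.9667 = 12.517 cmH2O·s/L.
C = Vt/(Pplat − PEEP) = 473.68 / (19.1 − 10) = 473.68/9.1 = 52.053 mL/cmH2O.
τ = R × C = 12.517 × 0.05205 L/cmH2O = 0.6515 s.
Fraction remaining = e^(−Te/τ) = e^(−0.76/0.6515) = 0.3114; trapped volume = 473.68 × 0.3114 = 147.5 mL.
Additional alveolar pressure from trapping ≈ V_trapped / C = 147.5 / 52.053 = 2.834 cmH2O.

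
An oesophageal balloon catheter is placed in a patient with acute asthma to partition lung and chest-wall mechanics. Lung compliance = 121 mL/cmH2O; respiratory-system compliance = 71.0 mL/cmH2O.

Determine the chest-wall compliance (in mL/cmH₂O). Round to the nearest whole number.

172

1/Ccw = 1/Crs − 1/CL.
1/Ccw = 1/71.0 − 1/121 = 0.00582.
Ccw = 171.82 mL/cmH2O.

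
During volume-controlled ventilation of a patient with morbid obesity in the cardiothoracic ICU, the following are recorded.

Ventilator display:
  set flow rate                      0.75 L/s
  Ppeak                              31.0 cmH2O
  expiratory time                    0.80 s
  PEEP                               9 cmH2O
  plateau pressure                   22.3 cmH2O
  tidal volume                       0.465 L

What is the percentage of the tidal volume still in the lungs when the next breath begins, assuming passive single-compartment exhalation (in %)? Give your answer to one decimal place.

13.9

R = (PIP − Pplat)/V̇ = (31.0 − 22.3) / 0.75 = 8.7/0.75 = 11.6 cmH2O·s/L.
C = Vt/(Pplat − PEEP) = 465.0 / (22.3 − 9) = 465.0/13.3 = 34.962 mL/cmH2O.
τ = R × C = 11.6 × 0.03496 L/cmH2O = 0.4055 s.
Fraction remaining at end-expiration = e^(−Te/τ) = e^(−0.80/0.4055) = 0.1391 → 13.91%.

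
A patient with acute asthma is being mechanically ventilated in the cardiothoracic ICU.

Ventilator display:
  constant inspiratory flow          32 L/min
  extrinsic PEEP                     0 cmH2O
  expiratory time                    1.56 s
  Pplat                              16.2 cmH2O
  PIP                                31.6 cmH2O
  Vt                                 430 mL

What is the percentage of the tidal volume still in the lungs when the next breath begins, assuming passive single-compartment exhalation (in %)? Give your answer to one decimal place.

13.1

Flow: 32 L/min ÷ 60 = 0.5333 L/s.
R = (PIP − Pplat)/V̇ = (31.6 − 16.2) / 0.5333 = 15.4/0.5333 = 28.877 cmH2O·s/L.
C = Vt/(Pplat − PEEP) = 430.0 / (16.2 − 0) = 430.0/16.2 = 26.543 mL/cmH2O.
τ = R × C = 28.877 × 0.02654 L/cmH2O = 0.7664 s.
Fraction remaining at end-expiration = e^(−Te/τ) = e^(−1.56/0.7664) = 0.1306 → 13.06%.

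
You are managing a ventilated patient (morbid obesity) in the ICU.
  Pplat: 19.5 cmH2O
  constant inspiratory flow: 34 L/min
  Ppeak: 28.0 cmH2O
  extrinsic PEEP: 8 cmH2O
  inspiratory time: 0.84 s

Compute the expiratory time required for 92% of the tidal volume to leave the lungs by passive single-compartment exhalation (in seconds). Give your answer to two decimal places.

1.57

Flow: 34 L/min ÷ 60 = 0.5667 L/s.
Vt = flow × Ti = 0.5667 L/s × 0.84 s × 1000 mL/L = 476.03 mL.
R = (PIP − Pplat)/V̇ = (28.0 − 19.5) / 0.5667 = 8.5/0.5667 = 14.999 cmH2O·s/L.
C = Vt/(Pplat − PEEP) = 476.03 / (19.5 − 8) = 476.03/11.5 = 41.394 mL/cmH2O.
τ = R × C = 14.999 × 0.04139 L/cmH2O = 0.6208 s.
t = −τ·ln(1 − 0.92) = −0.6208·ln(0.08) = 1.568 s.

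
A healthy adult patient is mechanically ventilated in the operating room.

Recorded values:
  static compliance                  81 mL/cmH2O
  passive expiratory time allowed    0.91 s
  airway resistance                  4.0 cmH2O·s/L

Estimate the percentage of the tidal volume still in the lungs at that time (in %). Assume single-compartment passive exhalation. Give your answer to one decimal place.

τ = R × C = 4.0 × 81 mL/cmH2O = 4.0 × 0.081 L/cmH2O = 0.324 s.
Passive exhalation: V(t)/V₀ = e^(−t/τ) = e^(−0.91/0.324) = 0.06029.
Fraction remaining = 0.06029 → 6.029%.

6.0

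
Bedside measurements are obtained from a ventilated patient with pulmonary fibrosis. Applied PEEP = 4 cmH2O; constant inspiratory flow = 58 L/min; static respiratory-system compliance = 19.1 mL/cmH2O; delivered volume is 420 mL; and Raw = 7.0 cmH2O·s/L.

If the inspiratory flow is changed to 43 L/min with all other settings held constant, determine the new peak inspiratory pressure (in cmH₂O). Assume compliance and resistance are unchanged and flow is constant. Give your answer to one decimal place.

31.0

Flow: 58 L/min ÷ 60 = 0.9667 L/s.
New flow: 43 L/min ÷ 60 = 0.7167 L/s.
PIP = Vt/C + R·V̇ + PEEP (constant-flow equation of motion).
Only the resistive term changes: ΔPIP = R × ΔV̇ = 7.0 × (0.7167 − 0.9667) = 7.0 × -0.25 = -1.75 cmH2O.
Original PIP = 420/19.1 + 7.0×0.9667 + 4 = 32.756 cmH2O; new PIP = 32.756 + (-1.75) = 31.006 cmH2O.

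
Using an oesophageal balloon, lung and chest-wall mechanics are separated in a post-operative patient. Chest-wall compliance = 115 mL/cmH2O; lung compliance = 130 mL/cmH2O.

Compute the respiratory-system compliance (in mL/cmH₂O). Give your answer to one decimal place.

61.0

Lung and chest wall are elastances in series: 1/Crs = 1/CL + 1/Ccw.
1/Crs = 1/130 + 1/115 = 0.01639.
Crs = 61.013 mL/cmH2O.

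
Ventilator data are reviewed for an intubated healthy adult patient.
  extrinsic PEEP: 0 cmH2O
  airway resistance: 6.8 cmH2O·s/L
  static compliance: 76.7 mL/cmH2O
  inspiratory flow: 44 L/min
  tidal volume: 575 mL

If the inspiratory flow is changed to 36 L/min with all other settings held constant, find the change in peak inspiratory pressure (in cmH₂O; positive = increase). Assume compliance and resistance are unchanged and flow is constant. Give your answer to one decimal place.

-0.9

Flow: 44 L/min ÷ 60 = 0.7333 L/s.
New flow: 36 L/min ÷ 60 = 0.6 L/s.
PIP = Vt/C + R·V̇ + PEEP (constant-flow equation of motion).
Only the resistive term changes: ΔPIP = R × ΔV̇ = 6.8 × (0.6 − 0.7333) = 6.8 × -0.1333 = -0.9064 cmH2O.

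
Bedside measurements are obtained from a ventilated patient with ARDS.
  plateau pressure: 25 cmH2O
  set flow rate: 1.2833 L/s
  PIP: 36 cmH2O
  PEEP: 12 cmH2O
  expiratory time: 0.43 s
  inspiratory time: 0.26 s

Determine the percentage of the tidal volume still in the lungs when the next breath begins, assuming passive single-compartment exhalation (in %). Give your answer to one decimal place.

Vt = flow × Ti = 1.2833 L/s × 0.26 s × 1000 mL/L = 333.66 mL.
R = (PIP − Pplat)/V̇ = (36 − 25) / 1.2833 = 11.0/1.2833 = 8.572 cmH2O·s/L.
C = Vt/(Pplat − PEEP) = 333.66 / (25 − 12) = 333.66/13.0 = 25.666 mL/cmH2O.
τ = R × C = 8.572 × 0.02567 L/cmH2O = 0.22 s.
Fraction remaining at end-expiration = e^(−Te/τ) = e^(−0.43/0.22) = 0.1416 → 14.16%.

14.2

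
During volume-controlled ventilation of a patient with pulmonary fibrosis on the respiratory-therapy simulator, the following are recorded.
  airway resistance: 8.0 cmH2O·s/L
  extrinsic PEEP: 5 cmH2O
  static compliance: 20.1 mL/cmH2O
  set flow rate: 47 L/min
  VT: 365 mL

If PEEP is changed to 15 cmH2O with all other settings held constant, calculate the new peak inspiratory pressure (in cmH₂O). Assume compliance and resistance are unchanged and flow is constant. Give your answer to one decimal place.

Flow: 47 L/min ÷ 60 = 0.7833 L/s.
PIP = Vt/C + R·V̇ + PEEP (constant-flow equation of motion).
Only the baseline term changes: ΔPIP = ΔPEEP = 15 − 5 = 10.0 cmH2O.
Original PIP = 365/20.1 + 8.0×0.7833 + 5 = 29.426 cmH2O; new PIP = 29.426 + (10.0) = 39.426 cmH2O.

39.4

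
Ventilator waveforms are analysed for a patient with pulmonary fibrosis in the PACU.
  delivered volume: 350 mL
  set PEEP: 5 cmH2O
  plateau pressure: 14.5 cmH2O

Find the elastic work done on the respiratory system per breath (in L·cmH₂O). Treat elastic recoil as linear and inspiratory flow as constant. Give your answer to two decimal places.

Elastic work ≈ ½ × (Pplat − PEEP) × Vt = 0.5 × (14.5 − 5) × 0.350 L = 0.5 × 9.5 × 0.350 = 1.663 L·cmH2O.

1.66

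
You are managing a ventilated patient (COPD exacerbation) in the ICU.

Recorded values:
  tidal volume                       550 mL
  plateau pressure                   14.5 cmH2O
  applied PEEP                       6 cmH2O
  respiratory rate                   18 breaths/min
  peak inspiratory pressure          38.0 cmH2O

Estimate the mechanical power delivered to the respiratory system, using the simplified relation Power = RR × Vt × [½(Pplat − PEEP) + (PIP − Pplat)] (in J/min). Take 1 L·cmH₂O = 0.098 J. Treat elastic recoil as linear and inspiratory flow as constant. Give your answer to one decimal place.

26.9

Per-breath work = Vt × [½(Pplat−PEEP) + (PIP−Pplat)] = 0.550 × [0.5×8.5 + 23.5] = 0.550 × 27.75 = 15.263 L·cmH2O.
Power = 18 × 15.263 = 274.73 L·cmH2O/min.
× 0.098 J/(L·cmH2O) → 26.924 J/min.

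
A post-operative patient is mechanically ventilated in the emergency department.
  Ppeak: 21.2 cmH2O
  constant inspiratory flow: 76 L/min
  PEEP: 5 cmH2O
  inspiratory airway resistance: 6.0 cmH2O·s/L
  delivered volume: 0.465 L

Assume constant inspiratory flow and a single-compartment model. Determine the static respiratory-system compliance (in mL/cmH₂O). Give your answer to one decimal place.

54.1

Flow: 76 L/min ÷ 60 = 1.2667 L/s.
Equation of motion (constant flow): PIP = Vt/C + R·V̇ + PEEP.
Vt/C = PIP − R·V̇ − PEEP = 21.2 − 6.0×1.2667 − 5 = 21.2 − 7.6 − 5 = 8.6 cmH2O.
C = Vt / 8.6 = 465 / 8.6 = 54.07 mL/cmH2O.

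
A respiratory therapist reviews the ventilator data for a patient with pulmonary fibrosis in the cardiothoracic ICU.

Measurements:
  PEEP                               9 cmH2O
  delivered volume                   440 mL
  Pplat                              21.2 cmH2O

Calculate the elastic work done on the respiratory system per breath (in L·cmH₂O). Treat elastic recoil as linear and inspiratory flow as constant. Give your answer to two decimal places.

2.68

Elastic work ≈ ½ × (Pplat − PEEP) × Vt = 0.5 × (21.2 − 9) × 0.440 L = 0.5 × 12.2 × 0.440 = 2.684 L·cmH2O.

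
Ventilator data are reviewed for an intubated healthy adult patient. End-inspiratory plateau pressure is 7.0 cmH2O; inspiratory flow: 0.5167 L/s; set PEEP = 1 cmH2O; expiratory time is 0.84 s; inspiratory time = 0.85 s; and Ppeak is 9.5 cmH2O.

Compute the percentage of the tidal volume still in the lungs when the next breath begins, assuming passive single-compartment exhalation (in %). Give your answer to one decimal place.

9.3

Vt = flow × Ti = 0.5167 L/s × 0.85 s × 1000 mL/L = 439.2 mL.
R = (PIP − Pplat)/V̇ = (9.5 − 7.0) / 0.5167 = 2.5/0.5167 = 4.838 cmH2O·s/L.
C = Vt/(Pplat − PEEP) = 439.2 / (7.0 − 1) = 439.2/6.0 = 73.2 mL/cmH2O.
τ = R × C = 4.838 × 0.0732 L/cmH2O = 0.3541 s.
Fraction remaining at end-expiration = e^(−Te/τ) = e^(−0.84/0.3541) = 0.09327 → 9.327%.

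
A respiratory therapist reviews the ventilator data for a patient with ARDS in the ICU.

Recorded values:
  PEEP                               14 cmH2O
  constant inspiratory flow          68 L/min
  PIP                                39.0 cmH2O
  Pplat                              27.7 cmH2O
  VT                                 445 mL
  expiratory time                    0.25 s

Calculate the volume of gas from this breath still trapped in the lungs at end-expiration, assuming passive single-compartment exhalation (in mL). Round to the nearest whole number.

206

Flow: 68 L/min ÷ 60 = 1.1333 L/s.
R = (PIP − Pplat)/V̇ = (39.0 − 27.7) / 1.1333 = 11.3/1.1333 = 9.971 cmH2O·s/L.
C = Vt/(Pplat − PEEP) = 445.0 / (27.7 − 14) = 445.0/13.7 = 32.482 mL/cmH2O.
τ = R × C = 9.971 × 0.03248 L/cmH2O = 0.3239 s.
Fraction remaining = e^(−Te/τ) = e^(−0.25/0.3239) = 0.4622.
Trapped volume = 445.0 × 0.4622 = 205.68 mL.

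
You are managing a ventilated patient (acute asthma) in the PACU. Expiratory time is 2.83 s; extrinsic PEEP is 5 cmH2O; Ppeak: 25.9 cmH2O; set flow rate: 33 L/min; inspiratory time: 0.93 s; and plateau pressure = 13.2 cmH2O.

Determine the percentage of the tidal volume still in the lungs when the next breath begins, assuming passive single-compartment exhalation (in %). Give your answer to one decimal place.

Flow: 33 L/min ÷ 60 = 0.55 L/s.
Vt = flow × Ti = 0.55 L/s × 0.93 s × 1000 mL/L = 511.5 mL.
R = (PIP − Pplat)/V̇ = (25.9 − 13.2) / 0.55 = 12.7/0.55 = 23.091 cmH2O·s/L.
C = Vt/(Pplat − PEEP) = 511.5 / (13.2 − 5) = 511.5/8.2 = 62.378 mL/cmH2O.
τ = R × C = 23.091 × 0.06238 L/cmH2O = 1.44 s.
Fraction remaining at end-expiration = e^(−Te/τ) = e^(−2.83/1.44) = 0.1401 → 14.01%.

14.0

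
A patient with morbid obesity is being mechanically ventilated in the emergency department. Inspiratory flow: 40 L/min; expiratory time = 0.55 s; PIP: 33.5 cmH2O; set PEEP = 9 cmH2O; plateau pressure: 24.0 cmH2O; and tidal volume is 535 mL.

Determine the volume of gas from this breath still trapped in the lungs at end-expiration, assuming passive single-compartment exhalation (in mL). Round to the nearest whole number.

181

Flow: 40 L/min ÷ 60 = 0.6667 L/s.
R = (PIP − Pplat)/V̇ = (33.5 − 24.0) / 0.6667 = 9.5/0.6667 = 14.249 cmH2O·s/L.
C = Vt/(Pplat − PEEP) = 535.0 / (24.0 − 9) = 535.0/15.0 = 35.667 mL/cmH2O.
τ = R × C = 14.249 × 0.03567 L/cmH2O = 0.5083 s.
Fraction remaining = e^(−Te/τ) = e^(−0.55/0.5083) = 0.3389.
Trapped volume = 535.0 × 0.3389 = 181.31 mL.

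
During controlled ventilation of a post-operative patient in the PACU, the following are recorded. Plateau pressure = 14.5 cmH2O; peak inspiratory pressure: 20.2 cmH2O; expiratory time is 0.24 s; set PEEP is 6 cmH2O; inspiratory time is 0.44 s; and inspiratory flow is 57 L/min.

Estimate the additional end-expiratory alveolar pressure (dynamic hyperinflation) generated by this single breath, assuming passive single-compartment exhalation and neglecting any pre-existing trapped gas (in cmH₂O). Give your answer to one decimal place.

3.8

Flow: 57 L/min ÷ 60 = 0.95 L/s.
Vt = flow × Ti = 0.95 L/s × 0.44 s × 1000 mL/L = 418.0 mL.
R = (PIP − Pplat)/V̇ = (20.2 − 14.5) / 0.95 = 5.7/0.95 = 6.0 cmH2O·s/L.
C = Vt/(Pplat − PEEP) = 418.0 / (14.5 − 6) = 418.0/8.5 = 49.176 mL/cmH2O.
τ = R × C = 6.0 × 0.04918 L/cmH2O = 0.2951 s.
Fraction remaining = e^(−Te/τ) = e^(−0.24/0.2951) = 0.4434; trapped volume = 418.0 × 0.4434 = 185.34 mL.
Additional alveolar pressure from trapping ≈ V_trapped / C = 185.34 / 49.176 = 3.769 cmH2O.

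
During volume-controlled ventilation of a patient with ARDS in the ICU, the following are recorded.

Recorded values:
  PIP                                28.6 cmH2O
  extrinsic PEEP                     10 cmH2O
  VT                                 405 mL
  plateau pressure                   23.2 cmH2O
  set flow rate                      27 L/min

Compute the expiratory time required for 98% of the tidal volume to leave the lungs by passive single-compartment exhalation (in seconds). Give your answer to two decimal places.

1.44

Flow: 27 L/min ÷ 60 = 0.45 L/s.
R = (PIP − Pplat)/V̇ = (28.6 − 23.2) / 0.45 = 5.4/0.45 = 12.0 cmH2O·s/L.
C = Vt/(Pplat − PEEP) = 405.0 / (23.2 − 10) = 405.0/13.2 = 30.682 mL/cmH2O.
τ = R × C = 12.0 × 0.03068 L/cmH2O = 0.3682 s.
t = −τ·ln(1 − 0.98) = −0.3682·ln(0.02) = 1.44 s.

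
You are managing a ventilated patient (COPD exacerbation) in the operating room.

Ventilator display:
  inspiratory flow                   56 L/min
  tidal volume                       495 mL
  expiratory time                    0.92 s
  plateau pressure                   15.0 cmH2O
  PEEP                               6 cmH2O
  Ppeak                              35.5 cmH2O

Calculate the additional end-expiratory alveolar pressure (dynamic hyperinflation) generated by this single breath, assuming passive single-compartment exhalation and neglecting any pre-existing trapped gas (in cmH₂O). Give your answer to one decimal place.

4.2

Flow: 56 L/min ÷ 60 = 0.9333 L/s.
R = (PIP − Pplat)/V̇ = (35.5 − 15.0) / 0.9333 = 20.5/0.9333 = 21.965 cmH2O·s/L.
C = Vt/(Pplat − PEEP) = 495.0 / (15.0 − 6) = 495.0/9.0 = 55.0 mL/cmH2O.
τ = R × C = 21.965 × 0.055 L/cmH2O = 1.208 s.
Fraction remaining = e^(−Te/τ) = e^(−0.92/1.208) = 0.4669; trapped volume = 495.0 × 0.4669 = 231.12 mL.
Additional alveolar pressure from trapping ≈ V_trapped / C = 231.12 / 55.0 = 4.202 cmH2O.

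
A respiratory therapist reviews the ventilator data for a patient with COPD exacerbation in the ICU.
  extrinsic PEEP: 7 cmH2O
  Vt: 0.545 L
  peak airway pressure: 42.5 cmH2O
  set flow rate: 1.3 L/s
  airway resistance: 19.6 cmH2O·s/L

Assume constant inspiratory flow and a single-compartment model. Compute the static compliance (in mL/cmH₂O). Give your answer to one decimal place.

Equation of motion (constant flow): PIP = Vt/C + R·V̇ + PEEP.
Vt/C = PIP − R·V̇ − PEEP = 42.5 − 19.6×1.3 − 7 = 42.5 − 25.48 − 7 = 10.02 cmH2O.
C = Vt / 10.02 = 545 / 10.02 = 54.391 mL/cmH2O.

54.4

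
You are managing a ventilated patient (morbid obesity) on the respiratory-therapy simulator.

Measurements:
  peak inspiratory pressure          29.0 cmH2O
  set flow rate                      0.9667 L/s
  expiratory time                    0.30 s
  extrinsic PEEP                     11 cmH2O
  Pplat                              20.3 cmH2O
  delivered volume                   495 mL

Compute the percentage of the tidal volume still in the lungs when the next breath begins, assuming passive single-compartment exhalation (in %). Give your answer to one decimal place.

R = (PIP − Pplat)/V̇ = (29.0 − 20.3) / 0.9667 = 8.7/0.9667 = 9.0 cmH2O·s/L.
C = Vt/(Pplat − PEEP) = 495.0 / (20.3 − 11) = 495.0/9.3 = 53.226 mL/cmH2O.
τ = R × C = 9.0 × 0.05323 L/cmH2O = 0.4791 s.
Fraction remaining at end-expiration = e^(−Te/τ) = e^(−0.30/0.4791) = 0.5346 → 53.46%.

53.5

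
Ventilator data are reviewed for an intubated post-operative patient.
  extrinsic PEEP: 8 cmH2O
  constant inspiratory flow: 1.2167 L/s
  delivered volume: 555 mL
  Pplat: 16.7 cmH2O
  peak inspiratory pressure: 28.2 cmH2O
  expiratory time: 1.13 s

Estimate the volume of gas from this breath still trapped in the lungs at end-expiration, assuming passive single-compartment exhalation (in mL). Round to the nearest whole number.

85

R = (PIP − Pplat)/V̇ = (28.2 − 16.7) / 1.2167 = 11.5/1.2167 = 9.452 cmH2O·s/L.
C = Vt/(Pplat − PEEP) = 555.0 / (16.7 − 8) = 555.0/8.7 = 63.793 mL/cmH2O.
τ = R × C = 9.452 × 0.06379 L/cmH2O = 0.6029 s.
Fraction remaining = e^(−Te/τ) = e^(−1.13/0.6029) = 0.1535.
Trapped volume = 555.0 × 0.1535 = 85.193 mL.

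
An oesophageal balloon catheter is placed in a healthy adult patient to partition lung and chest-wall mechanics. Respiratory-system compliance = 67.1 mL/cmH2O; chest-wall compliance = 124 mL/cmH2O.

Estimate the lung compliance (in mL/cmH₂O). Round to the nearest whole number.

1/CL = 1/Crs − 1/Ccw.
1/CL = 1/67.1 − 1/124 = 0.006839.
CL = 146.22 mL/cmH2O.

146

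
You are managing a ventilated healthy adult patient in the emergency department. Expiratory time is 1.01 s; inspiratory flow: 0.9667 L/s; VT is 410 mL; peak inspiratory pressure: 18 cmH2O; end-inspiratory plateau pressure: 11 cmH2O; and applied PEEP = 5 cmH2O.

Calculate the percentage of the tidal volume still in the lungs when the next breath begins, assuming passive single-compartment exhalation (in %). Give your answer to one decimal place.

13.0

R = (PIP − Pplat)/V̇ = (18 − 11) / 0.9667 = 7.0/0.9667 = 7.241 cmH2O·s/L.
C = Vt/(Pplat − PEEP) = 410.0 / (11 − 5) = 410.0/6.0 = 68.333 mL/cmH2O.
τ = R × C = 7.241 × 0.06833 L/cmH2O = 0.4948 s.
Fraction remaining at end-expiration = e^(−Te/τ) = e^(−1.01/0.4948) = 0.1299 → 12.99%.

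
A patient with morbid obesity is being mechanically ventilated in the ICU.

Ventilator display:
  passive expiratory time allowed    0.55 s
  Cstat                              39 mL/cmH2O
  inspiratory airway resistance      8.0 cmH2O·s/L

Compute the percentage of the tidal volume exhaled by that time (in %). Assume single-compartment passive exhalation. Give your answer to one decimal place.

82.8

τ = R × C = 8.0 × 39 mL/cmH2O = 8.0 × 0.039 L/cmH2O = 0.312 s.
Passive exhalation: V(t)/V₀ = e^(−t/τ) = e^(−0.55/0.312) = 0.1716.
Fraction exhaled = 1 − 0.1716 = 0.8284 → 82.84%.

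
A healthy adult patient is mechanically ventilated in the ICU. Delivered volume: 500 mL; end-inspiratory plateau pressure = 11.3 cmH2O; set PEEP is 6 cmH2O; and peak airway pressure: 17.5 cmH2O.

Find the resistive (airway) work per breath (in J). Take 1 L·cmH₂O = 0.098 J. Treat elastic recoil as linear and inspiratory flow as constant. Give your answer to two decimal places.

0.30

With constant inspiratory flow the resistive pressure is constant at PIP − Pplat = 17.5 − 11.3 = 6.2 cmH2O, so resistive work = 6.2 × 0.500 = 3.1 L·cmH2O.
× 0.098 J/(L·cmH2O) → 0.3038 J.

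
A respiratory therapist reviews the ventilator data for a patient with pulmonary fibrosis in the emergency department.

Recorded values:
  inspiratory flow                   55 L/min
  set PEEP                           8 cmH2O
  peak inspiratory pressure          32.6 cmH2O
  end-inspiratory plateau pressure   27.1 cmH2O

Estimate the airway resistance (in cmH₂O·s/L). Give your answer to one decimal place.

6.0

Flow: 55 L/min ÷ 60 = 0.9167 L/s.
Raw = (PIP − Pplat) / flow = (32.6 − 27.1) / 0.9167 = 5.5 / 0.9167 = 6.0 cmH2O·s/L.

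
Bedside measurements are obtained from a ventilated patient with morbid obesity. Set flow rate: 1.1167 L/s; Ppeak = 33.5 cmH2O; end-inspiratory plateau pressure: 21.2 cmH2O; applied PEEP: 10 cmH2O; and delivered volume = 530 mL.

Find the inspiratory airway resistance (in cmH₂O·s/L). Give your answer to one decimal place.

11.0

Raw = (PIP − Pplat) / flow = (33.5 − 21.2) / 1.1167 = 12.3 / 1.1167 = 11.015 cmH2O·s/L.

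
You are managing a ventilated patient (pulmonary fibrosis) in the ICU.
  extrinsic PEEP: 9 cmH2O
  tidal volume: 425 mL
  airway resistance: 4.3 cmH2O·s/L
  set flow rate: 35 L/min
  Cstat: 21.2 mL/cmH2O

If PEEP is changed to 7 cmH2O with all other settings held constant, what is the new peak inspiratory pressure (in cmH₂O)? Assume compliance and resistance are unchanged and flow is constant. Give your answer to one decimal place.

29.6

Flow: 35 L/min ÷ 60 = 0.5833 L/s.
PIP = Vt/C + R·V̇ + PEEP (constant-flow equation of motion).
Only the baseline term changes: ΔPIP = ΔPEEP = 7 − 9 = -2.0 cmH2O.
Original PIP = 425/21.2 + 4.3×0.5833 + 9 = 31.555 cmH2O; new PIP = 31.555 + (-2.0) = 29.555 cmH2O.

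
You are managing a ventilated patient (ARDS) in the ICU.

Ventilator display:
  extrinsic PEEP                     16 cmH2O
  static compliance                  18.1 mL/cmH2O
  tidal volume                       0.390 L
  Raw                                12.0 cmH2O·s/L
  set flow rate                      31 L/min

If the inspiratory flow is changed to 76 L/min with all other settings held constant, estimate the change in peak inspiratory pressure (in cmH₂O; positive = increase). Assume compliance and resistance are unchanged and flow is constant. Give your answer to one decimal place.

Flow: 31 L/min ÷ 60 = 0.5167 L/s.
New flow: 76 L/min ÷ 60 = 1.2667 L/s.
PIP = Vt/C + R·V̇ + PEEP (constant-flow equation of motion).
Only the resistive term changes: ΔPIP = R × ΔV̇ = 12.0 × (1.2667 − 0.5167) = 12.0 × 0.75 = 9.0 cmH2O.

9.0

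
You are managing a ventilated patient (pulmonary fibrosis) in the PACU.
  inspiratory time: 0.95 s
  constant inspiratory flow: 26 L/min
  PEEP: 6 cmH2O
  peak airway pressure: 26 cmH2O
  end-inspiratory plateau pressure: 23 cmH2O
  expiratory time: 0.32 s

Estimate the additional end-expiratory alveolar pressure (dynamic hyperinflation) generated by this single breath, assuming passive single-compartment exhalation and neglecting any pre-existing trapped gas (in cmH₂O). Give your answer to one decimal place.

2.5

Flow: 26 L/min ÷ 60 = 0.4333 L/s.
Vt = flow × Ti = 0.4333 L/s × 0.95 s × 1000 mL/L = 411.64 mL.
R = (PIP − Pplat)/V̇ = (26 − 23) / 0.4333 = 3.0/0.4333 = 6.924 cmH2O·s/L.
C = Vt/(Pplat − PEEP) = 411.64 / (23 − 6) = 411.64/17.0 = 24.214 mL/cmH2O.
τ = R × C = 6.924 × 0.02421 L/cmH2O = 0.1676 s.
Fraction remaining = e^(−Te/τ) = e^(−0.32/0.1676) = 0.1482; trapped volume = 411.64 × 0.1482 = 61.005 mL.
Additional alveolar pressure from trapping ≈ V_trapped / C = 61.005 / 24.214 = 2.519 cmH2O.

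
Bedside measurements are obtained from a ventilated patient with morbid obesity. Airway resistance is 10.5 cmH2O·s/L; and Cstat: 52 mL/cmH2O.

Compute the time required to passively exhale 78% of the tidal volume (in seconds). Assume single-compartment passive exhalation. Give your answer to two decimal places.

0.83

τ = R × C = 10.5 × 52 mL/cmH2O = 10.5 × 0.052 L/cmH2O = 0.546 s.
Exhaled fraction f = 1 − e^(−t/τ) → t = −τ·ln(1 − f) = −0.546·ln(0.22) = 0.8267 s.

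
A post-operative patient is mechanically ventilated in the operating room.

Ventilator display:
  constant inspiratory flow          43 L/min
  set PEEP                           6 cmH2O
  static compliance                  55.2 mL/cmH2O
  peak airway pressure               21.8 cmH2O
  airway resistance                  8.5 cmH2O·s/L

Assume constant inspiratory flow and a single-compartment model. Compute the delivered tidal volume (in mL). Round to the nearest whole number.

536

Flow: 43 L/min ÷ 60 = 0.7167 L/s.
Equation of motion (constant flow): PIP = Vt/C + R·V̇ + PEEP.
Vt/C = PIP − R·V̇ − PEEP = 21.8 − 6.092 − 6 = 9.708 cmH2O.
Vt = C × 9.708 = 55.2 × 9.708 = 535.88 mL.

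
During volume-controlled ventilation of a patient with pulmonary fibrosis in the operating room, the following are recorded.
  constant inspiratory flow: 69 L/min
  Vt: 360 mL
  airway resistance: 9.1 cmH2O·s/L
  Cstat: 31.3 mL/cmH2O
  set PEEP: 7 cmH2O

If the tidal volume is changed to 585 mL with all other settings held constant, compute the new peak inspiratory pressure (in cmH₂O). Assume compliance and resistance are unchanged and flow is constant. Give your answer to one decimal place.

36.2

Flow: 69 L/min ÷ 60 = 1.15 L/s.
PIP = Vt/C + R·V̇ + PEEP (constant-flow equation of motion).
Only the elastic term changes: ΔPIP = ΔVt / C = (585 − 360) / 31.3 = 7.188 cmH2O.
Original PIP = 360/31.3 + 9.1×1.15 + 7 = 28.967 cmH2O; new PIP = 28.967 + (7.188) = 36.155 cmH2O.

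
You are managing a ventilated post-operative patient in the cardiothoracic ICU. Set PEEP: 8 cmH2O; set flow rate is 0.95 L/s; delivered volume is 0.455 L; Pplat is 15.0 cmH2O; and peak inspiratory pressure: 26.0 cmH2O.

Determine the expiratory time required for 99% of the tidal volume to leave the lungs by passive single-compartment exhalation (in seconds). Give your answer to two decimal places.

3.47

R = (PIP − Pplat)/V̇ = (26.0 − 15.0) / 0.95 = 11.0/0.95 = 11.579 cmH2O·s/L.
C = Vt/(Pplat − PEEP) = 455.0 / (15.0 − 8) = 455.0/7.0 = 65.0 mL/cmH2O.
τ = R × C = 11.579 × 0.065 L/cmH2O = 0.7526 s.
t = −τ·ln(1 − 0.99) = −0.7526·ln(0.01) = 3.466 s.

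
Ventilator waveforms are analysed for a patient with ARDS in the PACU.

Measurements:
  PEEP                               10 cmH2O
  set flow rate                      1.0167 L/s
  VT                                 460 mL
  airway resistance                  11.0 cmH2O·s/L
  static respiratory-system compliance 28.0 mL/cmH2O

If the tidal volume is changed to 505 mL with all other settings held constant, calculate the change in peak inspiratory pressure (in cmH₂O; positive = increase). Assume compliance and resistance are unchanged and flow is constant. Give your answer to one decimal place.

1.6

PIP = Vt/C + R·V̇ + PEEP (constant-flow equation of motion).
Only the elastic term changes: ΔPIP = ΔVt / C = (505 − 460) / 28.0 = 1.607 cmH2O.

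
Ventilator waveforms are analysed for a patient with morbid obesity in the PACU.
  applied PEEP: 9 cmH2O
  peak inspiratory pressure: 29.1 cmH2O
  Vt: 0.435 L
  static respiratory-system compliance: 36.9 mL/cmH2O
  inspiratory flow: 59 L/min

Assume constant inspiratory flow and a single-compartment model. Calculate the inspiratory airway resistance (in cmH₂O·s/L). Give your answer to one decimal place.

8.5

Flow: 59 L/min ÷ 60 = 0.9833 L/s.
Equation of motion (constant flow): PIP = Vt/C + R·V̇ + PEEP.
R·V̇ = PIP − Vt/C − PEEP = 29.1 − 435/36.9 − 9 = 29.1 − 11.789 − 9 = 8.311 cmH2O.
R = 8.311 / 0.9833 = 8.452 cmH2O·s/L.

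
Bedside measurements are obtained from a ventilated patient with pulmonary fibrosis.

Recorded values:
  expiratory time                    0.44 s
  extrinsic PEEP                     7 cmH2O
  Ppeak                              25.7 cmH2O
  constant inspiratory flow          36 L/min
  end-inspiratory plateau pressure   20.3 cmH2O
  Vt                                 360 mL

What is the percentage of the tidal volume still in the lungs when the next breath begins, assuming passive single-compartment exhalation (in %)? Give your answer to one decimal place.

Flow: 36 L/min ÷ 60 = 0.6 L/s.
R = (PIP − Pplat)/V̇ = (25.7 − 20.3) / 0.6 = 5.4/0.6 = 9.0 cmH2O·s/L.
C = Vt/(Pplat − PEEP) = 360.0 / (20.3 − 7) = 360.0/13.3 = 27.068 mL/cmH2O.
τ = R × C = 9.0 × 0.02707 L/cmH2O = 0.2436 s.
Fraction remaining at end-expiration = e^(−Te/τ) = e^(−0.44/0.2436) = 0.1643 → 16.43%.

16.4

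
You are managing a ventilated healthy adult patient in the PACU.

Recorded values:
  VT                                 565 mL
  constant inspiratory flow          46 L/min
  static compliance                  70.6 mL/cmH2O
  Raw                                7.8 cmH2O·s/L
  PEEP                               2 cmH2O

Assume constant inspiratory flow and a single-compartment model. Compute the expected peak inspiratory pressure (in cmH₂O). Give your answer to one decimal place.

16.0

Flow: 46 L/min ÷ 60 = 0.7667 L/s.
Equation of motion (constant flow): PIP = Vt/C + R·V̇ + PEEP.
PIP = 565/70.6 + 7.8×0.7667 + 2 = 8.003 + 5.98 + 2 = 15.983 cmH2O.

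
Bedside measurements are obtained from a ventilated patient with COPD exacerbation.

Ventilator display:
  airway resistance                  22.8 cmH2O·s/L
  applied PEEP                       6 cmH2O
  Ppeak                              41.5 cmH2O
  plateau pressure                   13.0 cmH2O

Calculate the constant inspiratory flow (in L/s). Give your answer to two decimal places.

flow = (PIP − Pplat) / Raw = 28.5 / 22.8 = 1.25 L/s.

1.25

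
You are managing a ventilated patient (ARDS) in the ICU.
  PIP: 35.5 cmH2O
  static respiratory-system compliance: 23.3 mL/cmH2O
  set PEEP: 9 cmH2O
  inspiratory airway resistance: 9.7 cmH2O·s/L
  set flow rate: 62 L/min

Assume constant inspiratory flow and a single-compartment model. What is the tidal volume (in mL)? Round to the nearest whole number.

Flow: 62 L/min ÷ 60 = 1.0333 L/s.
Equation of motion (constant flow): PIP = Vt/C + R·V̇ + PEEP.
Vt/C = PIP − R·V̇ − PEEP = 35.5 − 10.023 − 9 = 16.477 cmH2O.
Vt = C × 16.477 = 23.3 × 16.477 = 383.91 mL.

384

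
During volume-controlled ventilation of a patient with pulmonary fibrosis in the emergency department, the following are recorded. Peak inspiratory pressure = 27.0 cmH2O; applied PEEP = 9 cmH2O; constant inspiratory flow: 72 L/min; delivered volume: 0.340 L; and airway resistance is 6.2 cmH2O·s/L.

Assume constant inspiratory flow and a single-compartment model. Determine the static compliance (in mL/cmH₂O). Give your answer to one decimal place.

Flow: 72 L/min ÷ 60 = 1.2 L/s.
Equation of motion (constant flow): PIP = Vt/C + R·V̇ + PEEP.
Vt/C = PIP − R·V̇ − PEEP = 27.0 − 6.2×1.2 − 9 = 27.0 − 7.44 − 9 = 10.56 cmH2O.
C = Vt / 10.56 = 340 / 10.56 = 32.197 mL/cmH2O.

32.2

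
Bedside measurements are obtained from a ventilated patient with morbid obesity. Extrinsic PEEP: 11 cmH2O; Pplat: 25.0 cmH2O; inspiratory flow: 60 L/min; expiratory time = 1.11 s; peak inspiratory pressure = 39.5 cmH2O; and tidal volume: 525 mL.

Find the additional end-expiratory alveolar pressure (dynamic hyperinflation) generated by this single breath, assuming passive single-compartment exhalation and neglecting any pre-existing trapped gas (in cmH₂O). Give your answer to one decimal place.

Flow: 60 L/min ÷ 60 = 1 L/s.
R = (PIP − Pplat)/V̇ = (39.5 − 25.0) / 1 = 14.5/1 = 14.5 cmH2O·s/L.
C = Vt/(Pplat − PEEP) = 525.0 / (25.0 − 11) = 525.0/14.0 = 37.5 mL/cmH2O.
τ = R × C = 14.5 × 0.0375 L/cmH2O = 0.5438 s.
Fraction remaining = e^(−Te/τ) = e^(−1.11/0.5438) = 0.1299; trapped volume = 525.0 × 0.1299 = 68.198 mL.
Additional alveolar pressure from trapping ≈ V_trapped / C = 68.198 / 37.5 = 1.819 cmH2O.

1.8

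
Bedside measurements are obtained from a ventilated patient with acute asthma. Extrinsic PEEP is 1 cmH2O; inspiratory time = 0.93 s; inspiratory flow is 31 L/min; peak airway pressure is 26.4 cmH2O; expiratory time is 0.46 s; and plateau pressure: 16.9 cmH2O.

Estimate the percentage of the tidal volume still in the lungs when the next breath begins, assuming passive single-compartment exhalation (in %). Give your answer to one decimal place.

43.7

Flow: 31 L/min ÷ 60 = 0.5167 L/s.
Vt = flow × Ti = 0.5167 L/s × 0.93 s × 1000 mL/L = 480.53 mL.
R = (PIP − Pplat)/V̇ = (26.4 − 16.9) / 0.5167 = 9.5/0.5167 = 18.386 cmH2O·s/L.
C = Vt/(Pplat − PEEP) = 480.53 / (16.9 − 1) = 480.53/15.9 = 30.222 mL/cmH2O.
τ = R × C = 18.386 × 0.03022 L/cmH2O = 0.5556 s.
Fraction remaining at end-expiration = e^(−Te/τ) = e^(−0.46/0.5556) = 0.437 → 43.7%.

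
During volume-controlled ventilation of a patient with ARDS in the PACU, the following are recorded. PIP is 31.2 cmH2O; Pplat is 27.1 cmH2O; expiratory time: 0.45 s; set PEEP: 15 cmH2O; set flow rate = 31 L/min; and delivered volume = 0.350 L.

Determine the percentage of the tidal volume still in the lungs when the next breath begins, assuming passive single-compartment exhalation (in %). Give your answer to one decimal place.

Flow: 31 L/min ÷ 60 = 0.5167 L/s.
R = (PIP − Pplat)/V̇ = (31.2 − 27.1) / 0.5167 = 4.1/0.5167 = 7.935 cmH2O·s/L.
C = Vt/(Pplat − PEEP) = 350.0 / (27.1 − 15) = 350.0/12.1 = 28.926 mL/cmH2O.
τ = R × C = 7.935 × 0.02893 L/cmH2O = 0.2296 s.
Fraction remaining at end-expiration = e^(−Te/τ) = e^(−0.45/0.2296) = 0.1409 → 14.09%.

14.1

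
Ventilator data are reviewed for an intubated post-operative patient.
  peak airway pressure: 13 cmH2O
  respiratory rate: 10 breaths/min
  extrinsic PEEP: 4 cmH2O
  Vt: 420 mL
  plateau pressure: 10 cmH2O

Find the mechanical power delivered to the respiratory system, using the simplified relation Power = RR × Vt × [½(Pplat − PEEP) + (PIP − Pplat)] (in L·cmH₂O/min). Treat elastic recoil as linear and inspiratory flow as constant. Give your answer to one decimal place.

25.2

Per-breath work = Vt × [½(Pplat−PEEP) + (PIP−Pplat)] = 0.420 × [0.5×6.0 + 3.0] = 0.420 × 6.0 = 2.52 L·cmH2O.
Power = 10 × 2.52 = 25.2 L·cmH2O/min.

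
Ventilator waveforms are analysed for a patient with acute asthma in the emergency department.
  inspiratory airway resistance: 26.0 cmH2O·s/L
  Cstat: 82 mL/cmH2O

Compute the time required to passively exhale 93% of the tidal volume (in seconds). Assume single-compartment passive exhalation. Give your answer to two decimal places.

τ = R × C = 26.0 × 82 mL/cmH2O = 26.0 × 0.082 L/cmH2O = 2.132 s.
Exhaled fraction f = 1 − e^(−t/τ) → t = −τ·ln(1 − f) = −2.132·ln(0.07) = 5.67 s.

5.67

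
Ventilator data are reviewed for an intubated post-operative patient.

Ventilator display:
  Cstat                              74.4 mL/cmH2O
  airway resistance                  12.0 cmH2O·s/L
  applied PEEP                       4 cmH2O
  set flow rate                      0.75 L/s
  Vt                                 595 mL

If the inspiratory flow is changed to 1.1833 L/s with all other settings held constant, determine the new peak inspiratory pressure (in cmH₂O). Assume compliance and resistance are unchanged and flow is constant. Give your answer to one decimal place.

26.2

PIP = Vt/C + R·V̇ + PEEP (constant-flow equation of motion).
Only the resistive term changes: ΔPIP = R × ΔV̇ = 12.0 × (1.1833 − 0.75) = 12.0 × 0.4333 = 5.2 cmH2O.
Original PIP = 595/74.4 + 12.0×0.75 + 4 = 20.997 cmH2O; new PIP = 20.997 + (5.2) = 26.197 cmH2O.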